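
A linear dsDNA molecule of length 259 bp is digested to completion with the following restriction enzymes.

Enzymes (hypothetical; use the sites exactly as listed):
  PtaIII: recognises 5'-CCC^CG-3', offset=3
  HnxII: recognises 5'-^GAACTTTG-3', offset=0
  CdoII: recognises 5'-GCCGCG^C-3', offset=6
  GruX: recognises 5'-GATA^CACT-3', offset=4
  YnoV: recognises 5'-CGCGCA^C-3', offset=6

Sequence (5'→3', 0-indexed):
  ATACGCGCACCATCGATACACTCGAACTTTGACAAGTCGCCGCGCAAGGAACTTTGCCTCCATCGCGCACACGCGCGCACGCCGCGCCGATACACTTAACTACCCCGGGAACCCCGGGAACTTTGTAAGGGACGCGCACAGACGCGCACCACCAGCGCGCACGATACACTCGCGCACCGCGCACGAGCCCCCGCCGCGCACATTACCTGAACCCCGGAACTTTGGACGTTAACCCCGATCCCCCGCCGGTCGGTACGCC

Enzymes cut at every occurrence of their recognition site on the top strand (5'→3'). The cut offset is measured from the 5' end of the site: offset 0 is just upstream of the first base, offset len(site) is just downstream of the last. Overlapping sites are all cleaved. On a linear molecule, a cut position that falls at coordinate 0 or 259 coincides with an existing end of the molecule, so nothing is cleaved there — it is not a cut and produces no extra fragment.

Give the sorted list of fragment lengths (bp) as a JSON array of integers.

[2,2,3,4,5,5,6,7,7,7,8,8,9,9,9,10,10,10,13,13,14,16,19,21,21,21]

Scan for sites:
  PtaIII (CCCCG, off=3): starts [102, 111, 188, 211, 232, 240] → cuts [105, 114, 191, 214, 235, 243]
  HnxII (GAACTTTG, off=0): starts [23, 48, 117, 216] → cuts [23, 48, 117, 216]
  CdoII (GCCGCGC, off=6): starts [38, 80, 192] → cuts [44, 86, 198]
  GruX (GATACACT, off=4): starts [14, 88, 162] → cuts [18, 92, 166]
  YnoV (CGCGCAC, off=6): starts [3, 63, 73, 132, 142, 155, 170, 177, 194] → cuts [9, 69, 79, 138, 148, 161, 176, 183, 200]

Pooled cuts: [9, 18, 23, 44, 48, 69, 79, 86, 92, 105, 114, 117, 138, 148, 161, 166, 176, 183, 191, 198, 200, 214, 216, 235, 243]

Fragment lengths:
  [0,9): 9 bp
  [9,18): 9 bp
  [18,23): 5 bp
  [23,44): 21 bp
  [44,48): 4 bp
  [48,69): 21 bp
  [69,79): 10 bp
  [79,86): 7 bp
  [86,92): 6 bp
  [92,105): 13 bp
  [105,114): 9 bp
  [114,117): 3 bp
  [117,138): 21 bp
  [138,148): 10 bp
  [148,161): 13 bp
  [161,166): 5 bp
  [166,176): 10 bp
  [176,183): 7 bp
  [183,191): 8 bp
  [191,198): 7 bp
  [198,200): 2 bp
  [200,214): 14 bp
  [214,216): 2 bp
  [216,235): 19 bp
  [235,243): 8 bp
  [243,259): 16 bp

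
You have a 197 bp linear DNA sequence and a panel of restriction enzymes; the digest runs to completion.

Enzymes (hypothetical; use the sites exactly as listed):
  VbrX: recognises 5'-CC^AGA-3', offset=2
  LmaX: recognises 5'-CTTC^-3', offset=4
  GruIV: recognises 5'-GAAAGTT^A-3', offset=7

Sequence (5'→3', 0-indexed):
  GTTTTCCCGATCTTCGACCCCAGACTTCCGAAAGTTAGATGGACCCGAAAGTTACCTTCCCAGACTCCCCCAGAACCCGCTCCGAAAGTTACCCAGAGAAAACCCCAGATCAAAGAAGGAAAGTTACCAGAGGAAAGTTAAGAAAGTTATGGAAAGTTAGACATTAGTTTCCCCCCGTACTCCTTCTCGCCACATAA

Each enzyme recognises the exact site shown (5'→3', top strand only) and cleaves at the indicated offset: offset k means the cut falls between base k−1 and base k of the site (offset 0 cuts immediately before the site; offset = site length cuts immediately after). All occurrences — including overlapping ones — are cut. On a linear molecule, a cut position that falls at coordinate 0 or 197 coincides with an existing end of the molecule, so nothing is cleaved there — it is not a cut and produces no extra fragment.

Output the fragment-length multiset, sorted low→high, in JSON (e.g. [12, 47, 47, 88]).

Scan for sites:
  VbrX CCAGA/2: at [19, 59, 69, 92, 104, 126] ⇒ [21, 61, 71, 94, 106, 128]
  LmaX CTTC/4: at [11, 24, 55, 182] ⇒ [15, 28, 59, 186]
  GruIV GAAAGTTA/7: at [29, 46, 83, 118, 132, 141, 151] ⇒ [36, 53, 90, 125, 139, 148, 158]

All cut coordinates (distinct, sorted): [15, 21, 28, 36, 53, 59, 61, 71, 90, 94, 106, 125, 128, 139, 148, 158, 186]

Fragment lengths:
  [0,15): 15 bp
  [15,21): 6 bp
  [21,28): 7 bp
  [28,36): 8 bp
  [36,53): 17 bp
  [53,59): 6 bp
  [59,61): 2 bp
  [61,71): 10 bp
  [71,90): 19 bp
  [90,94): 4 bp
  [94,106): 12 bp
  [106,125): 19 bp
  [125,128): 3 bp
  [128,139): 11 bp
  [139,148): 9 bp
  [148,158): 10 bp
  [158,186): 28 bp
  [186,197): 11 bp

[2,3,4,6,6,7,8,9,10,10,11,11,12,15,17,19,19,28]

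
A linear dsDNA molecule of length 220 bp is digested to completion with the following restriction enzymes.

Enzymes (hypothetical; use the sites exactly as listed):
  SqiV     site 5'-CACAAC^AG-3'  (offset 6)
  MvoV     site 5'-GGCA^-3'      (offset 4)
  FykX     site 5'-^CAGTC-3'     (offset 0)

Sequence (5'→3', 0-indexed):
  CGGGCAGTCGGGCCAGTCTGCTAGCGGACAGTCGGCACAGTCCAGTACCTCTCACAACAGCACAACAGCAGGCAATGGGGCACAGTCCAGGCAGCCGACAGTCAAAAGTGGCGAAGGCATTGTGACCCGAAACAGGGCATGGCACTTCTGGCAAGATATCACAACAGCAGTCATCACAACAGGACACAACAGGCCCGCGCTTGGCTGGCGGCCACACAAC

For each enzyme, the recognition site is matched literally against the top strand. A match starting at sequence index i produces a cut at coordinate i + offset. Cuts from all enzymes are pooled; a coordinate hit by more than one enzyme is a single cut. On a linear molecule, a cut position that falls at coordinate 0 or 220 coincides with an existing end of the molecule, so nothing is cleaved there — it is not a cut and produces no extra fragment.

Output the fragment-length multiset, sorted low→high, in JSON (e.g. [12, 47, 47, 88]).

Per-enzyme occurrences:
  SqiV CACAACAG/6: at [52, 60, 159, 174, 184] ⇒ [58, 66, 165, 180, 190]
  MvoV GGCA/4: at [2, 33, 70, 78, 89, 115, 135, 140, 149] ⇒ [6, 37, 74, 82, 93, 119, 139, 144, 153]
  FykX CAGTC/0: at [4, 13, 28, 37, 82, 98, 167] ⇒ [4, 13, 28, 37, 82, 98, 167]

Pooled cuts: [4, 6, 13, 28, 37, 58, 66, 74, 82, 93, 98, 119, 139, 144, 153, 165, 167, 180, 190]

Fragment lengths:
  [0,4): 4 bp
  [4,6): 2 bp
  [6,13): 7 bp
  [13,28): 15 bp
  [28,37): 9 bp
  [37,58): 21 bp
  [58,66): 8 bp
  [66,74): 8 bp
  [74,82): 8 bp
  [82,93): 11 bp
  [93,98): 5 bp
  [98,119): 21 bp
  [119,139): 20 bp
  [139,144): 5 bp
  [144,153): 9 bp
  [153,165): 12 bp
  [165,167): 2 bp
  [167,180): 13 bp
  [180,190): 10 bp
  [190,220): 30 bp

[2,2,4,5,5,7,8,8,8,9,9,10,11,12,13,15,20,21,21,30]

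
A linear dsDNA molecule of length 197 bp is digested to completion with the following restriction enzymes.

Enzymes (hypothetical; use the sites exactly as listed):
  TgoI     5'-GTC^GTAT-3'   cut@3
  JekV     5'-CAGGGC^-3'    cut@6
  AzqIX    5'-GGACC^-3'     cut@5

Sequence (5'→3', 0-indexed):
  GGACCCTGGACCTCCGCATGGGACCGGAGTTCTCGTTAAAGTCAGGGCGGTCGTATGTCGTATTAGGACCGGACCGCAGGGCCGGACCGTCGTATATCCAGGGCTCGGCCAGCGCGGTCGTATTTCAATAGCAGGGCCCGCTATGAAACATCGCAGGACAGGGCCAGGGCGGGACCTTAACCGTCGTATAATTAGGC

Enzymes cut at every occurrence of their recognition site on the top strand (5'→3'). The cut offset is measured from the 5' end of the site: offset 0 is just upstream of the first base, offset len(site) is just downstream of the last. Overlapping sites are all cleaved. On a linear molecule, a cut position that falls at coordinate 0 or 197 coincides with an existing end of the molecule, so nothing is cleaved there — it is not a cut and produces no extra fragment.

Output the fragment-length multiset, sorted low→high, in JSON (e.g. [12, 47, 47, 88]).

[3,4,5,5,6,6,6,7,7,7,9,11,12,13,13,15,18,23,27]

Site scan:
  TgoI GTCGTAT/3: at [49, 56, 88, 116, 182] ⇒ [52, 59, 91, 119, 185]
  JekV CAGGGC/6: at [42, 76, 98, 131, 158, 164] ⇒ [48, 82, 104, 137, 164, 170]
  AzqIX GGACC/5: at [0, 7, 20, 65, 70, 83, 171] ⇒ [5, 12, 25, 70, 75, 88, 176]

Pooled cuts: [5, 12, 25, 48, 52, 59, 70, 75, 82, 88, 91, 104, 119, 137, 164, 170, 176, 185]

Fragments:
  [0,5): 5 bp
  [5,12): 7 bp
  [12,25): 13 bp
  [25,48): 23 bp
  [48,52): 4 bp
  [52,59): 7 bp
  [59,70): 11 bp
  [70,75): 5 bp
  [75,82): 7 bp
  [82,88): 6 bp
  [88,91): 3 bp
  [91,104): 13 bp
  [104,119): 15 bp
  [119,137): 18 bp
  [137,164): 27 bp
  [164,170): 6 bp
  [170,176): 6 bp
  [176,185): 9 bp
  [185,197): 12 bp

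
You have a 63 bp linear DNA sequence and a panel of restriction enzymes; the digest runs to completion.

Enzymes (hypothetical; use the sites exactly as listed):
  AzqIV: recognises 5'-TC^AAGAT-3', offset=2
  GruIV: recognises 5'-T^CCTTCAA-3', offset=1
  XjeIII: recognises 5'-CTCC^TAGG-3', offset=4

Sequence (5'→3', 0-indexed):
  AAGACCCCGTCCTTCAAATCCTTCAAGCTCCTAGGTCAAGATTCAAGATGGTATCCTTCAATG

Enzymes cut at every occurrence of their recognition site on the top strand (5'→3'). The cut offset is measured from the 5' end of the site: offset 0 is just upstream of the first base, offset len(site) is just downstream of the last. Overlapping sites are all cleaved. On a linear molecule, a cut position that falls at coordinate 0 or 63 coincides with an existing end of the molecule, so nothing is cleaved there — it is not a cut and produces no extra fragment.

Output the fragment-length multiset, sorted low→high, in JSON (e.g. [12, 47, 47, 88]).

Site scan:
  AzqIV (TCAAGAT, off=2): starts [35, 42] → cuts [37, 44]
  GruIV (TCCTTCAA, off=1): starts [9, 18, 53] → cuts [10, 19, 54]
  XjeIII (CTCCTAGG, off=4): starts [27] → cuts [31]

Pooled cuts: [10, 19, 31, 37, 44, 54]

Fragment lengths:
  [0,10): 10 bp
  [10,19): 9 bp
  [19,31): 12 bp
  [31,37): 6 bp
  [37,44): 7 bp
  [44,54): 10 bp
  [54,63): 9 bp

[6,7,9,9,10,10,12]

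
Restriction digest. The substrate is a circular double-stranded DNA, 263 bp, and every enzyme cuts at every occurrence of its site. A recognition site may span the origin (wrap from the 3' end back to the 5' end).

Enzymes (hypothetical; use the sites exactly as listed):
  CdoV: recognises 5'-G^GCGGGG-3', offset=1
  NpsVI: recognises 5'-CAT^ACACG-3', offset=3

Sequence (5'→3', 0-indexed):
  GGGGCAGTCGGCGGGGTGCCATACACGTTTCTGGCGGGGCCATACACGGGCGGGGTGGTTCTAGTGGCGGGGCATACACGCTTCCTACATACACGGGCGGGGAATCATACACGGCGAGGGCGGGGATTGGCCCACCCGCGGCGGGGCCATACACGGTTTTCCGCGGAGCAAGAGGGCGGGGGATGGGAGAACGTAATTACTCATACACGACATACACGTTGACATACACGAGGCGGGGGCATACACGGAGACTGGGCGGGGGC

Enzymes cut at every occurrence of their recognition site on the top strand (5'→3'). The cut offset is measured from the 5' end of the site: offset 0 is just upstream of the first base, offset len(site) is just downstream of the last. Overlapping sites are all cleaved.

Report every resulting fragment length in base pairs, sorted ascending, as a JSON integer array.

[6,6,6,7,9,9,10,10,10,11,11,12,12,12,12,13,15,17,21,25,29]

Per-enzyme occurrences:
  CdoV GGCGGGG/1: at [9, 32, 48, 65, 95, 118, 139, 174, 231, 254, 260] ⇒ [10, 33, 49, 66, 96, 119, 140, 175, 232, 255, 261]
  NpsVI CATACACG/3: at [19, 40, 72, 87, 105, 147, 201, 210, 222, 239] ⇒ [22, 43, 75, 90, 108, 150, 204, 213, 225, 242]

All cut coordinates (distinct, sorted): [10, 22, 33, 43, 49, 66, 75, 90, 96, 108, 119, 140, 150, 175, 204, 213, 225, 232, 242, 255, 261]

Fragments:
  10→22: 12 bp
  22→33: 11 bp
  33→43: 10 bp
  43→49: 6 bp
  49→66: 17 bp
  66→75: 9 bp
  75→90: 15 bp
  90→96: 6 bp
  96→108: 12 bp
  108→119: 11 bp
  119→140: 21 bp
  140→150: 10 bp
  150→175: 25 bp
  175→204: 29 bp
  204→213: 9 bp
  213→225: 12 bp
  225→232: 7 bp
  232→242: 10 bp
  242→255: 13 bp
  255→261: 6 bp
  261→10 (wrap): 263-261+10 = 12 bp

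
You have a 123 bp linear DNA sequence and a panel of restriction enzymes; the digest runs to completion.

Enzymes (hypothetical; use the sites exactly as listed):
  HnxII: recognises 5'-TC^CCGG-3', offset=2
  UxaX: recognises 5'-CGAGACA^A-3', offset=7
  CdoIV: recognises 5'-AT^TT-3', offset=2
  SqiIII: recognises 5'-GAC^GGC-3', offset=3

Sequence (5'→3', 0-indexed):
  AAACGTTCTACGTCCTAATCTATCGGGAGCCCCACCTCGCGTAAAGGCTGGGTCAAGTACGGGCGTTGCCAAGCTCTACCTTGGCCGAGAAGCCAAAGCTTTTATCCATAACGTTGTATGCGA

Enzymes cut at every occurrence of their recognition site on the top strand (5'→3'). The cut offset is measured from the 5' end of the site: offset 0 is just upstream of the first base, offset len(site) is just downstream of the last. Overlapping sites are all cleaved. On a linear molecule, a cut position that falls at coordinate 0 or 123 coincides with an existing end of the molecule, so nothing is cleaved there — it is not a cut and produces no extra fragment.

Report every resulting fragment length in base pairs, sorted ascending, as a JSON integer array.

Site scan:
  HnxII (TCCCGG, off=2): no sites
  UxaX (CGAGACAA, off=7): no sites
  CdoIV (ATTT, off=2): no sites
  SqiIII (GACGGC, off=3): no sites

Pooled cuts: ∅

Fragment lengths:
  no cuts → one linear fragment of 123 bp

[123]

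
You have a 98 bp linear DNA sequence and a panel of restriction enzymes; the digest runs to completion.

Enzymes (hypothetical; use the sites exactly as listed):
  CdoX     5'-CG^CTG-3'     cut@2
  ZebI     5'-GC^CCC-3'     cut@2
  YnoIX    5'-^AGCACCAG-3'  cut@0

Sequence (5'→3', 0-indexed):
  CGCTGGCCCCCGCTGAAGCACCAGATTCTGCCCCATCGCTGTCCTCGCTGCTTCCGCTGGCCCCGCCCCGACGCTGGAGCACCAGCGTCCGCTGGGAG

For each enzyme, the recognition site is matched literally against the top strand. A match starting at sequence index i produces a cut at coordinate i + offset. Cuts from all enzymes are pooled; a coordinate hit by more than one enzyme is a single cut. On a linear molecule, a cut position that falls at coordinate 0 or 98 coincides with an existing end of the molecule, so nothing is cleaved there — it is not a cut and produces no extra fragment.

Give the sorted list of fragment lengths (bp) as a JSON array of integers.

[2,4,4,5,5,5,5,7,7,7,9,9,14,15]

Scan for sites:
  CdoX (CGCTG, off=2): starts [0, 10, 36, 45, 54, 71, 89] → cuts [2, 12, 38, 47, 56, 73, 91]
  ZebI (GCCCC, off=2): starts [5, 29, 59, 64] → cuts [7, 31, 61, 66]
  YnoIX (AGCACCAG, off=0): starts [16, 77] → cuts [16, 77]

Pooled cuts: [2, 7, 12, 16, 31, 38, 47, 56, 61, 66, 73, 77, 91]

Fragments:
  [0,2): 2 bp
  [2,7): 5 bp
  [7,12): 5 bp
  [12,16): 4 bp
  [16,31): 15 bp
  [31,38): 7 bp
  [38,47): 9 bp
  [47,56): 9 bp
  [56,61): 5 bp
  [61,66): 5 bp
  [66,73): 7 bp
  [73,77): 4 bp
  [77,91): 14 bp
  [91,98): 7 bp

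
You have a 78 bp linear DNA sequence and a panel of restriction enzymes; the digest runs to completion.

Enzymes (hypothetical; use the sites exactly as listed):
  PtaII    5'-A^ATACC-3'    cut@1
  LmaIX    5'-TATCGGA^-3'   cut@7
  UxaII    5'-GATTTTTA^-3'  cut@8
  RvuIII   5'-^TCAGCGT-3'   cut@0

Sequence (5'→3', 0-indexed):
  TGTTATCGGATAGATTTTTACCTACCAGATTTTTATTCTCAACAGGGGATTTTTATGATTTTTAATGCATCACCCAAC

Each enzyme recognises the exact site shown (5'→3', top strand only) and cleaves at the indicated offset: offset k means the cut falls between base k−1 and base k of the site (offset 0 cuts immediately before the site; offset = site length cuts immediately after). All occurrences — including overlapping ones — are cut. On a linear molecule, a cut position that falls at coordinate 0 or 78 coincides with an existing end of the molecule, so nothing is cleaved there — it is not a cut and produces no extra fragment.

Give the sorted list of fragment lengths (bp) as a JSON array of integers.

Scan for sites:
  PtaII (AATACC, off=1): no sites
  LmaIX TATCGGA/7: at [3] ⇒ [10]
  UxaII GATTTTTA/8: at [12, 27, 47, 56] ⇒ [20, 35, 55, 64]
  RvuIII (TCAGCGT, off=0): no sites

Pooled cuts: [10, 20, 35, 55, 64]

Fragments:
  [0,10): 10 bp
  [10,20): 10 bp
  [20,35): 15 bp
  [35,55): 20 bp
  [55,64): 9 bp
  [64,78): 14 bp

[9,10,10,14,15,20]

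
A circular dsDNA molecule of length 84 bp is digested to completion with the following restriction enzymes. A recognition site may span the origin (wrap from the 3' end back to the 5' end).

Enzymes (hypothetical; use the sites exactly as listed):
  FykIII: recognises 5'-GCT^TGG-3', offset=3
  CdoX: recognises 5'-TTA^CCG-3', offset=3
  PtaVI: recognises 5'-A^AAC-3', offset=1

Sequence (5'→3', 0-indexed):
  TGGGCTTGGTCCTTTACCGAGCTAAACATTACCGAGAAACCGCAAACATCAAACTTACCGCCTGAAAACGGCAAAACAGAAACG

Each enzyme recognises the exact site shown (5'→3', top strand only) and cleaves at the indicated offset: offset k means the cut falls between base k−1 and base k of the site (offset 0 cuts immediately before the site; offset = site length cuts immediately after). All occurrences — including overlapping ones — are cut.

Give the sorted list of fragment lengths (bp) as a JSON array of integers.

Per-enzyme occurrences:
  FykIII (GCTTGG, off=3): starts [3] → cuts [6]
  CdoX (TTACCG, off=3): starts [13, 28, 54] → cuts [16, 31, 57]
  PtaVI (AAAC, off=1): starts [23, 36, 43, 50, 65, 73, 79] → cuts [24, 37, 44, 51, 66, 74, 80]

Pooled cuts: [6, 16, 24, 31, 37, 44, 51, 57, 66, 74, 80]

Fragment lengths:
  6→16: 10 bp
  16→24: 8 bp
  24→31: 7 bp
  31→37: 6 bp
  37→44: 7 bp
  44→51: 7 bp
  51→57: 6 bp
  57→66: 9 bp
  66→74: 8 bp
  74→80: 6 bp
  80→6 (wrap): 84-80+6 = 10 bp

[6,6,6,7,7,7,8,8,9,10,10]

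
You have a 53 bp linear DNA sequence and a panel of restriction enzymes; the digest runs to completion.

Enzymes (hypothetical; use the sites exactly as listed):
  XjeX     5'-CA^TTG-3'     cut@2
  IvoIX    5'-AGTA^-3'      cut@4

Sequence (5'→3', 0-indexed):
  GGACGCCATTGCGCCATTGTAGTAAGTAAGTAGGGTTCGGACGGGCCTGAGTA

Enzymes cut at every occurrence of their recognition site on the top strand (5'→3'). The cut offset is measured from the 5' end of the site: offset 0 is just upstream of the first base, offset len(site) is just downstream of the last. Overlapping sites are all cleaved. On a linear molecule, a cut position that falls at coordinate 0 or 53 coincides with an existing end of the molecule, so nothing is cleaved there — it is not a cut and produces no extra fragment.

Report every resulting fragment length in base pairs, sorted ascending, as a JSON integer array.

[4,4,8,8,8,21]

Scan for sites:
  XjeX (CATTG, off=2): starts [6, 14] → cuts [8, 16]
  IvoIX (AGTA, off=4): starts [20, 24, 28, 49] → cuts [24, 28, 32] (position 53 is a terminus of the linear molecule — no cut)

Pooled cuts: [8, 16, 24, 28, 32]

Fragments:
  [0,8): 8 bp
  [8,16): 8 bp
  [16,24): 8 bp
  [24,28): 4 bp
  [28,32): 4 bp
  [32,53): 21 bp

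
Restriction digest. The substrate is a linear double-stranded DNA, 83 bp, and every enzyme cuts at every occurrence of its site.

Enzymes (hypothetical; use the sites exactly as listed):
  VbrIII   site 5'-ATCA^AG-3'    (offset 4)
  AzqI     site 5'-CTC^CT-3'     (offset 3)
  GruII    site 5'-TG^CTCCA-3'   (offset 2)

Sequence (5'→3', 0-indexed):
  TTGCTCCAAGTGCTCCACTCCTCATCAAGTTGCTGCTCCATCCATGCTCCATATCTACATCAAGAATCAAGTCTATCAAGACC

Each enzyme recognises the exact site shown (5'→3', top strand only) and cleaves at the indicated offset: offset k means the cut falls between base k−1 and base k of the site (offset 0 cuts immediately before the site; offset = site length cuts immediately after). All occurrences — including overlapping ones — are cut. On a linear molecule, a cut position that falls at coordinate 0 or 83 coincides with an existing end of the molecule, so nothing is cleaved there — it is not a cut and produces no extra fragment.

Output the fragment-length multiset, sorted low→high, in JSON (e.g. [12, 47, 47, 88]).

Per-enzyme occurrences:
  VbrIII ATCAAG/4: at [23, 58, 65, 74] ⇒ [27, 62, 69, 78]
  AzqI CTCCT/3: at [17] ⇒ [20]
  GruII TGCTCCA/2: at [1, 10, 33, 44] ⇒ [3, 12, 35, 46]

All cut coordinates (distinct, sorted): [3, 12, 20, 27, 35, 46, 62, 69, 78]

Fragment lengths:
  [0,3): 3 bp
  [3,12): 9 bp
  [12,20): 8 bp
  [20,27): 7 bp
  [27,35): 8 bp
  [35,46): 11 bp
  [46,62): 16 bp
  [62,69): 7 bp
  [69,78): 9 bp
  [78,83): 5 bp

[3,5,7,7,8,8,9,9,11,16]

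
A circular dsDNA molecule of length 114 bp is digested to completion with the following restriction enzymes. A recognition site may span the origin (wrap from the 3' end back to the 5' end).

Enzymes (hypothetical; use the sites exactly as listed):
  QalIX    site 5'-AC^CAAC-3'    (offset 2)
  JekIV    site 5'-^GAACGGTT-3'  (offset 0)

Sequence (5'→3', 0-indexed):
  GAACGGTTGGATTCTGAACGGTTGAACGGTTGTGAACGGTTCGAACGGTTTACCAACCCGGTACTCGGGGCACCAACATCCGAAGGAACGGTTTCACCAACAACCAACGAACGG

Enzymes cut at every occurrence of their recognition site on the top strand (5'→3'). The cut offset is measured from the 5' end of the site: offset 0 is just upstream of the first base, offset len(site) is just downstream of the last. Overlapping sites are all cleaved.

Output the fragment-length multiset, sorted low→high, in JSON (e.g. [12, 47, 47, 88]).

[7,8,9,10,10,11,12,12,15,20]

Scan for sites:
  QalIX ACCAAC/2: at [51, 71, 95, 102] ⇒ [53, 73, 97, 104]
  JekIV GAACGGTT/0: at [0, 15, 23, 33, 42, 85] ⇒ [0, 15, 23, 33, 42, 85]

Pooled cuts: [0, 15, 23, 33, 42, 53, 73, 85, 97, 104]

Fragment lengths:
  0→15: 15 bp
  15→23: 8 bp
  23→33: 10 bp
  33→42: 9 bp
  42→53: 11 bp
  53→73: 20 bp
  73→85: 12 bp
  85→97: 12 bp
  97→104: 7 bp
  104→0 (wrap): 114-104+0 = 10 bp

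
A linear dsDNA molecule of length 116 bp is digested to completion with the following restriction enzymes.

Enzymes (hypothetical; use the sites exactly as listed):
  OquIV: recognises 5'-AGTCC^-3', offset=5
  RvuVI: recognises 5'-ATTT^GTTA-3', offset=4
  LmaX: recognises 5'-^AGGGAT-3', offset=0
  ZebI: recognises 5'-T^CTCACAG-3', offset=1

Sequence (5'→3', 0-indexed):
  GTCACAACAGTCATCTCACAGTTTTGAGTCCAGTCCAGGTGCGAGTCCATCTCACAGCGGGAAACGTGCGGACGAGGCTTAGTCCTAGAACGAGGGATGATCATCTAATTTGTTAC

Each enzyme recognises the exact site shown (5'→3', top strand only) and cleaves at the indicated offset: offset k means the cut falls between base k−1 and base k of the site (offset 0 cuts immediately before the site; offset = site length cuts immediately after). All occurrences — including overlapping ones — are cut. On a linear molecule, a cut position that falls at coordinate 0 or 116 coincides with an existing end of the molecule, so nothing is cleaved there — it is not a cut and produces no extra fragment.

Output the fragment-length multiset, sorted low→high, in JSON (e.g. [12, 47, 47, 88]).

[2,5,5,7,12,14,17,19,35]

Per-enzyme occurrences:
  OquIV (AGTCC, off=5): starts [26, 31, 43, 80] → cuts [31, 36, 48, 85]
  RvuVI (ATTTGTTA, off=4): starts [107] → cuts [111]
  LmaX (AGGGAT, off=0): starts [92] → cuts [92]
  ZebI (TCTCACAG, off=1): starts [13, 49] → cuts [14, 50]

All cut coordinates (distinct, sorted): [14, 31, 36, 48, 50, 85, 92, 111]

Fragment lengths:
  [0,14): 14 bp
  [14,31): 17 bp
  [31,36): 5 bp
  [36,48): 12 bp
  [48,50): 2 bp
  [50,85): 35 bp
  [85,92): 7 bp
  [92,111): 19 bp
  [111,116): 5 bp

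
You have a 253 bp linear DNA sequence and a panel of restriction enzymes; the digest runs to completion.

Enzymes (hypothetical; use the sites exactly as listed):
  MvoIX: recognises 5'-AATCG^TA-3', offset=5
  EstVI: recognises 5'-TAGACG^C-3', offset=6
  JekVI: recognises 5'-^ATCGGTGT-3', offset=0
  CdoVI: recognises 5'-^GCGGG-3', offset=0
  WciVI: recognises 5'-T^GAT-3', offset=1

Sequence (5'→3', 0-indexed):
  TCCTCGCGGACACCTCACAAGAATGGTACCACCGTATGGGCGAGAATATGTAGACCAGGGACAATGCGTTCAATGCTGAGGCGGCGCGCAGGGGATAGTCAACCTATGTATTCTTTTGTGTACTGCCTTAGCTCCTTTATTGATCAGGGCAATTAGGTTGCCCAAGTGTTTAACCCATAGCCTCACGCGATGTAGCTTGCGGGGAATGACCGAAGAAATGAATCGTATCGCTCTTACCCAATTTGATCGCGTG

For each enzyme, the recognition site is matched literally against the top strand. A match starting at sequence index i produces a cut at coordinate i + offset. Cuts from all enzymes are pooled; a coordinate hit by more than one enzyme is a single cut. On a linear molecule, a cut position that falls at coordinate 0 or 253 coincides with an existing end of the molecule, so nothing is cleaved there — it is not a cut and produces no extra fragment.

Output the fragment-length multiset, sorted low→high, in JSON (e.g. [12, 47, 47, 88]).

Scan for sites:
  MvoIX (AATCGTA, off=5): starts [220] → cuts [225]
  EstVI (TAGACGC, off=6): no sites
  JekVI (ATCGGTGT, off=0): no sites
  CdoVI (GCGGG, off=0): starts [198] → cuts [198]
  WciVI (TGAT, off=1): starts [140, 243] → cuts [141, 244]

All cut coordinates (distinct, sorted): [141, 198, 225, 244]

Fragment lengths:
  [0,141): 141 bp
  [141,198): 57 bp
  [198,225): 27 bp
  [225,244): 19 bp
  [244,253): 9 bp

[9,19,27,57,141]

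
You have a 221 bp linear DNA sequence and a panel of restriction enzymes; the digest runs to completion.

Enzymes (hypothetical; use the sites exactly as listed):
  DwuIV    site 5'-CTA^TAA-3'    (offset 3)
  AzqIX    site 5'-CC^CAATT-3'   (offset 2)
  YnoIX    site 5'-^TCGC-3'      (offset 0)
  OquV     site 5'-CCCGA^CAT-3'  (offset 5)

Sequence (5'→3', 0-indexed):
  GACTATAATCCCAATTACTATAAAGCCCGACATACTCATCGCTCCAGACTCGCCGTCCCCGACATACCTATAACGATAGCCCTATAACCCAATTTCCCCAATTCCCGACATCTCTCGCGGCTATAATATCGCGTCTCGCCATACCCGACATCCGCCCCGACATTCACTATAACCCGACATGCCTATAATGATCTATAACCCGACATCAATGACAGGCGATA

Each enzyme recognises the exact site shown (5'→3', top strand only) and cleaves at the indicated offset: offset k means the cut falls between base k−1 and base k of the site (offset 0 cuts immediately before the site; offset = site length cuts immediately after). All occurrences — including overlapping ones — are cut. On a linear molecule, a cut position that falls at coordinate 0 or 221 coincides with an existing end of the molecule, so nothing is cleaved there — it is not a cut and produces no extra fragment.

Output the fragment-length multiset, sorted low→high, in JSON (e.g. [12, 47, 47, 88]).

Scan for sites:
  DwuIV (CTATAA, off=3): starts [2, 17, 67, 81, 120, 166, 182, 192] → cuts [5, 20, 70, 84, 123, 169, 185, 195]
  AzqIX (CCCAATT, off=2): starts [9, 87, 96] → cuts [11, 89, 98]
  YnoIX (TCGC, off=0): starts [38, 49, 114, 128, 135] → cuts [38, 49, 114, 128, 135]
  OquV (CCCGACAT, off=5): starts [25, 57, 103, 143, 155, 172, 198] → cuts [30, 62, 108, 148, 160, 177, 203]

All cut coordinates (distinct, sorted): [5, 11, 20, 30, 38, 49, 62, 70, 84, 89, 98, 108, 114, 123, 128, 135, 148, 160, 169, 177, 185, 195, 203]

Fragments:
  [0,5): 5 bp
  [5,11): 6 bp
  [11,20): 9 bp
  [20,30): 10 bp
  [30,38): 8 bp
  [38,49): 11 bp
  [49,62): 13 bp
  [62,70): 8 bp
  [70,84): 14 bp
  [84,89): 5 bp
  [89,98): 9 bp
  [98,108): 10 bp
  [108,114): 6 bp
  [114,123): 9 bp
  [123,128): 5 bp
  [128,135): 7 bp
  [135,148): 13 bp
  [148,160): 12 bp
  [160,169): 9 bp
  [169,177): 8 bp
  [177,185): 8 bp
  [185,195): 10 bp
  [195,203): 8 bp
  [203,221): 18 bp

[5,5,5,6,6,7,8,8,8,8,8,9,9,9,9,10,10,10,11,12,13,13,14,18]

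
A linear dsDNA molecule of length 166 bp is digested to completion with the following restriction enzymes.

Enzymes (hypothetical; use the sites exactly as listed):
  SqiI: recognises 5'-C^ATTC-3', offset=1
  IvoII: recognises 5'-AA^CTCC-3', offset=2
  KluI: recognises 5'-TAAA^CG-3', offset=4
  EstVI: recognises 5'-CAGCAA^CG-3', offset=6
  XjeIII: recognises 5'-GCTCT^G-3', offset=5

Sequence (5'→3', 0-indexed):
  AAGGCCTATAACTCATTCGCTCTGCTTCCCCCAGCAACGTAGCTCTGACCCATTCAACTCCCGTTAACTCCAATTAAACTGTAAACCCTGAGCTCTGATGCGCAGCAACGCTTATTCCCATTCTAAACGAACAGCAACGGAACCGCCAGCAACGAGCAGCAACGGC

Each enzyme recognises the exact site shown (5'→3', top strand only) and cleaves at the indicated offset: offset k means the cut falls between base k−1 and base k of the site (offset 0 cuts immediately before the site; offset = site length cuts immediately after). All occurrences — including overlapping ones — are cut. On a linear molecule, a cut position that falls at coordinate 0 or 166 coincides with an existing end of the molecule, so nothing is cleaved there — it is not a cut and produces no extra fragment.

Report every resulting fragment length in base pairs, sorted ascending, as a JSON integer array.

[4,5,6,8,9,9,10,10,10,11,12,14,14,15,29]

Scan for sites:
  SqiI (CATTC, off=1): starts [13, 50, 118] → cuts [14, 51, 119]
  IvoII (AACTCC, off=2): starts [55, 65] → cuts [57, 67]
  KluI (TAAACG, off=4): starts [123] → cuts [127]
  EstVI (CAGCAACG, off=6): starts [31, 102, 131, 146, 156] → cuts [37, 108, 137, 152, 162]
  XjeIII (GCTCTG, off=5): starts [18, 41, 91] → cuts [23, 46, 96]

Pooled cuts: [14, 23, 37, 46, 51, 57, 67, 96, 108, 119, 127, 137, 152, 162]

Fragment lengths:
  [0,14): 14 bp
  [14,23): 9 bp
  [23,37): 14 bp
  [37,46): 9 bp
  [46,51): 5 bp
  [51,57): 6 bp
  [57,67): 10 bp
  [67,96): 29 bp
  [96,108): 12 bp
  [108,119): 11 bp
  [119,127): 8 bp
  [127,137): 10 bp
  [137,152): 15 bp
  [152,162): 10 bp
  [162,166): 4 bp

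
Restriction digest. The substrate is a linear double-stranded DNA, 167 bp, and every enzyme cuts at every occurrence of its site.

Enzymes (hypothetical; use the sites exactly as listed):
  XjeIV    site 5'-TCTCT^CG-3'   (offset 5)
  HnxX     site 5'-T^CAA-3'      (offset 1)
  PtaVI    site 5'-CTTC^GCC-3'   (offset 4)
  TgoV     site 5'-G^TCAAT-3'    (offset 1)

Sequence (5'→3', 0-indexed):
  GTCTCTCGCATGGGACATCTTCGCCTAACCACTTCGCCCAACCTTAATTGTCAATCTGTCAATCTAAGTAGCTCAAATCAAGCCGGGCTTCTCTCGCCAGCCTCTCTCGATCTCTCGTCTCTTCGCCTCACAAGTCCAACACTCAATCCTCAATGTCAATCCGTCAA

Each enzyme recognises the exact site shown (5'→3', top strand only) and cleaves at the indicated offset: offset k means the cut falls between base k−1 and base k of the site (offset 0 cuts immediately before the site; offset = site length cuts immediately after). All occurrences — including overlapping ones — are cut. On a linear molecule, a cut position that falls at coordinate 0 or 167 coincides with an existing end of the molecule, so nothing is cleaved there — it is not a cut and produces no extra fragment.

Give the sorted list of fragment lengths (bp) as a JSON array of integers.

[1,1,1,3,5,5,6,7,7,8,8,9,13,13,14,15,16,16,19]

Per-enzyme occurrences:
  XjeIV TCTCTCG/5: at [1, 89, 102, 110] ⇒ [6, 94, 107, 115]
  HnxX TCAA/1: at [50, 58, 72, 77, 142, 149, 155, 163] ⇒ [51, 59, 73, 78, 143, 150, 156, 164]
  PtaVI CTTCGCC/4: at [18, 31, 120] ⇒ [22, 35, 124]
  TgoV GTCAAT/1: at [49, 57, 154] ⇒ [50, 58, 155]

Pooled cuts: [6, 22, 35, 50, 51, 58, 59, 73, 78, 94, 107, 115, 124, 143, 150, 155, 156, 164]

Fragments:
  [0,6): 6 bp
  [6,22): 16 bp
  [22,35): 13 bp
  [35,50): 15 bp
  [50,51): 1 bp
  [51,58): 7 bp
  [58,59): 1 bp
  [59,73): 14 bp
  [73,78): 5 bp
  [78,94): 16 bp
  [94,107): 13 bp
  [107,115): 8 bp
  [115,124): 9 bp
  [124,143): 19 bp
  [143,150): 7 bp
  [150,155): 5 bp
  [155,156): 1 bp
  [156,164): 8 bp
  [164,167): 3 bp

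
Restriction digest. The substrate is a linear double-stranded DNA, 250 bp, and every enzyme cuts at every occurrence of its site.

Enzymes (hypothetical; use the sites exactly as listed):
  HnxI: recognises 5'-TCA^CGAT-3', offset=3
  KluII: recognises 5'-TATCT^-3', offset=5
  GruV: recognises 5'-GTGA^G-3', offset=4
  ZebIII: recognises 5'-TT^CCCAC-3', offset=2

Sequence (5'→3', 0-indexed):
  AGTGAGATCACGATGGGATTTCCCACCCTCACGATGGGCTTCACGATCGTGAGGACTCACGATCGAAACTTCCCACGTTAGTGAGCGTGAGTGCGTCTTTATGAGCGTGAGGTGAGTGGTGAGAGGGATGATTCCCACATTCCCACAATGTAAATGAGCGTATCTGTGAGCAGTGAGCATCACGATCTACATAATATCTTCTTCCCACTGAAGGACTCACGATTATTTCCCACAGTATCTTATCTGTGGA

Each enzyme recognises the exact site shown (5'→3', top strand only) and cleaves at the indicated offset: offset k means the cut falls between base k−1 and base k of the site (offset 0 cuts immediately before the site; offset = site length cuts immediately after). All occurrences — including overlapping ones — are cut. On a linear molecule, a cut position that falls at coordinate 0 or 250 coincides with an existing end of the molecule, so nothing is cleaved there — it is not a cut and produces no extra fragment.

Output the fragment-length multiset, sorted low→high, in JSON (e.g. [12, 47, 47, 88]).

Per-enzyme occurrences:
  HnxI (TCACGAT, off=3): starts [7, 28, 40, 56, 179, 216] → cuts [10, 31, 43, 59, 182, 219]
  KluII (TATCT, off=5): starts [160, 194, 235, 240] → cuts [165, 199, 240, 245]
  GruV (GTGAG, off=4): starts [1, 48, 80, 86, 106, 111, 118, 165, 172] → cuts [5, 52, 84, 90, 110, 115, 122, 169, 176]
  ZebIII (TTCCCAC, off=2): starts [19, 69, 131, 139, 201, 226] → cuts [21, 71, 133, 141, 203, 228]

All cut coordinates (distinct, sorted): [5, 10, 21, 31, 43, 52, 59, 71, 84, 90, 110, 115, 122, 133, 141, 165, 169, 176, 182, 199, 203, 219, 228, 240, 245]

Fragment lengths:
  [0,5): 5 bp
  [5,10): 5 bp
  [10,21): 11 bp
  [21,31): 10 bp
  [31,43): 12 bp
  [43,52): 9 bp
  [52,59): 7 bp
  [59,71): 12 bp
  [71,84): 13 bp
  [84,90): 6 bp
  [90,110): 20 bp
  [110,115): 5 bp
  [115,122): 7 bp
  [122,133): 11 bp
  [133,141): 8 bp
  [141,165): 24 bp
  [165,169): 4 bp
  [169,176): 7 bp
  [176,182): 6 bp
  [182,199): 17 bp
  [199,203): 4 bp
  [203,219): 16 bp
  [219,228): 9 bp
  [228,240): 12 bp
  [240,245): 5 bp
  [245,250): 5 bp

[4,4,5,5,5,5,5,6,6,7,7,7,8,9,9,10,11,11,12,12,12,13,16,17,20,24]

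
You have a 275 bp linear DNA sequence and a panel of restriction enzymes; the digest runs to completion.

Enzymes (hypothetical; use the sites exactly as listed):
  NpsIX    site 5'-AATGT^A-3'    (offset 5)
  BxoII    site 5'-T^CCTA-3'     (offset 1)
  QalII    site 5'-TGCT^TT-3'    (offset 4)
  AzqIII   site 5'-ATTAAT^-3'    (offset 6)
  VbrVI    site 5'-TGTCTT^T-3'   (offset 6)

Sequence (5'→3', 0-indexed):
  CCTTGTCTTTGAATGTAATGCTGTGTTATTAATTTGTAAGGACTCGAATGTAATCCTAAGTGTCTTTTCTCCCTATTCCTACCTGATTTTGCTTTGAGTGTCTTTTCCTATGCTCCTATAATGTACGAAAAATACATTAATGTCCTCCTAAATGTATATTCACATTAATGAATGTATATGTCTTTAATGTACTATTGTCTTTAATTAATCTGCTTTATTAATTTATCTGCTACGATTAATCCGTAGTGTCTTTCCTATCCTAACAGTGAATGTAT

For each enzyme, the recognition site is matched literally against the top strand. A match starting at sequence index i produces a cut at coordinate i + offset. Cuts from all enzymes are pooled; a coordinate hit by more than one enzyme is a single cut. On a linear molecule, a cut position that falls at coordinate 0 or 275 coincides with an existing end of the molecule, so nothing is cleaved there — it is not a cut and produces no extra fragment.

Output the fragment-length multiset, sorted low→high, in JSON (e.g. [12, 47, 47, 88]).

[1,2,2,3,5,5,5,6,6,7,8,8,8,9,9,9,10,11,11,11,12,12,14,15,16,17,17,18,18]

Scan for sites:
  NpsIX (AATGTA, off=5): starts [11, 46, 119, 150, 170, 185, 268] → cuts [16, 51, 124, 155, 175, 190, 273]
  BxoII (TCCTA, off=1): starts [53, 76, 105, 113, 145, 252, 257] → cuts [54, 77, 106, 114, 146, 253, 258]
  QalII (TGCTTT, off=4): starts [89, 210] → cuts [93, 214]
  AzqIII (ATTAAT, off=6): starts [27, 135, 163, 203, 216, 234] → cuts [33, 141, 169, 209, 222, 240]
  VbrVI (TGTCTTT, off=6): starts [3, 60, 98, 178, 195, 246] → cuts [9, 66, 104, 184, 201, 252]

All cut coordinates (distinct, sorted): [9, 16, 33, 51, 54, 66, 77, 93, 104, 106, 114, 124, 141, 146, 155, 169, 175, 184, 190, 201, 209, 214, 222, 240, 252, 253, 258, 273]

Fragments:
  [0,9): 9 bp
  [9,16): 7 bp
  [16,33): 17 bp
  [33,51): 18 bp
  [51,54): 3 bp
  [54,66): 12 bp
  [66,77): 11 bp
  [77,93): 16 bp
  [93,104): 11 bp
  [104,106): 2 bp
  [106,114): 8 bp
  [114,124): 10 bp
  [124,141): 17 bp
  [141,146): 5 bp
  [146,155): 9 bp
  [155,169): 14 bp
  [169,175): 6 bp
  [175,184): 9 bp
  [184,190): 6 bp
  [190,201): 11 bp
  [201,209): 8 bp
  [209,214): 5 bp
  [214,222): 8 bp
  [222,240): 18 bp
  [240,252): 12 bp
  [252,253): 1 bp
  [253,258): 5 bp
  [258,273): 15 bp
  [273,275): 2 bp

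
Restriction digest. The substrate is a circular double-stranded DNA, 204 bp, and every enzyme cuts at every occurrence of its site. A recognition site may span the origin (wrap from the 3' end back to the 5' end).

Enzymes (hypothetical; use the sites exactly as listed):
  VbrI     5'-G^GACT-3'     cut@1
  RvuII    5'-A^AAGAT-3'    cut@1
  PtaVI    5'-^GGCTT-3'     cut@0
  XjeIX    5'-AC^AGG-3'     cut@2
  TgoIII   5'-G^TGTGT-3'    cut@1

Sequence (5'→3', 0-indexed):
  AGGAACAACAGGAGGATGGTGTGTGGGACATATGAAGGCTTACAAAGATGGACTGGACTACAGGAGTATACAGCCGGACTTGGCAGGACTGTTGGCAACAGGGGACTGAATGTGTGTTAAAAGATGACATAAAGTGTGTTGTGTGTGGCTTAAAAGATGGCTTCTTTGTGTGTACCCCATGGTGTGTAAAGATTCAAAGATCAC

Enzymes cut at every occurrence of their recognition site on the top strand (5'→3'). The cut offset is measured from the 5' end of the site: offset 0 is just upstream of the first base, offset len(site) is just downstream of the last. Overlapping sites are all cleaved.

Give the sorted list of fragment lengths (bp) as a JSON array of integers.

Scan for sites:
  VbrI (GGACT, off=1): starts [49, 54, 75, 85, 102] → cuts [50, 55, 76, 86, 103]
  RvuII (AAAGAT, off=1): starts [43, 119, 152, 187, 195] → cuts [44, 120, 153, 188, 196]
  PtaVI (GGCTT, off=0): starts [36, 146, 158] → cuts [36, 146, 158]
  XjeIX (ACAGG, off=2): starts [7, 59, 97, 202] → cuts [0, 9, 61, 99]
  TgoIII (GTGTGT, off=1): starts [18, 111, 133, 140, 167, 181] → cuts [19, 112, 134, 141, 168, 182]

All cut coordinates (distinct, sorted): [0, 9, 19, 36, 44, 50, 55, 61, 76, 86, 99, 103, 112, 120, 134, 141, 146, 153, 158, 168, 182, 188, 196]

Fragments:
  0→9: 9 bp
  9→19: 10 bp
  19→36: 17 bp
  36→44: 8 bp
  44→50: 6 bp
  50→55: 5 bp
  55→61: 6 bp
  61→76: 15 bp
  76→86: 10 bp
  86→99: 13 bp
  99→103: 4 bp
  103→112: 9 bp
  112→120: 8 bp
  120→134: 14 bp
  134→141: 7 bp
  141→146: 5 bp
  146→153: 7 bp
  153→158: 5 bp
  158→168: 10 bp
  168→182: 14 bp
  182→188: 6 bp
  188→196: 8 bp
  196→0 (wrap): 204-196+0 = 8 bp

[4,5,5,5,6,6,6,7,7,8,8,8,8,9,9,10,10,10,13,14,14,15,17]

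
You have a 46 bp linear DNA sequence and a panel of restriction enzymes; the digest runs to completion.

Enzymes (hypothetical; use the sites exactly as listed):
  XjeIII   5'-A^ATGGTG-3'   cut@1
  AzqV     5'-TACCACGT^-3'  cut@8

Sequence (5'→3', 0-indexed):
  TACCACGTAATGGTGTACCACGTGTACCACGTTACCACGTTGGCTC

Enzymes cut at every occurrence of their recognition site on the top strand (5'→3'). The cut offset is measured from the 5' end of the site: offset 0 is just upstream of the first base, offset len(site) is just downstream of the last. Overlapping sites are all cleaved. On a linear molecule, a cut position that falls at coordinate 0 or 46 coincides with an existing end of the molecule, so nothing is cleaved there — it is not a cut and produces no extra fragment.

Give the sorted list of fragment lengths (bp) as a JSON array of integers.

Per-enzyme occurrences:
  XjeIII AATGGTG/1: at [8] ⇒ [9]
  AzqV TACCACGT/8: at [0, 15, 24, 32] ⇒ [8, 23, 32, 40]

Pooled cuts: [8, 9, 23, 32, 40]

Fragments:
  [0,8): 8 bp
  [8,9): 1 bp
  [9,23): 14 bp
  [23,32): 9 bp
  [32,40): 8 bp
  [40,46): 6 bp

[1,6,8,8,9,14]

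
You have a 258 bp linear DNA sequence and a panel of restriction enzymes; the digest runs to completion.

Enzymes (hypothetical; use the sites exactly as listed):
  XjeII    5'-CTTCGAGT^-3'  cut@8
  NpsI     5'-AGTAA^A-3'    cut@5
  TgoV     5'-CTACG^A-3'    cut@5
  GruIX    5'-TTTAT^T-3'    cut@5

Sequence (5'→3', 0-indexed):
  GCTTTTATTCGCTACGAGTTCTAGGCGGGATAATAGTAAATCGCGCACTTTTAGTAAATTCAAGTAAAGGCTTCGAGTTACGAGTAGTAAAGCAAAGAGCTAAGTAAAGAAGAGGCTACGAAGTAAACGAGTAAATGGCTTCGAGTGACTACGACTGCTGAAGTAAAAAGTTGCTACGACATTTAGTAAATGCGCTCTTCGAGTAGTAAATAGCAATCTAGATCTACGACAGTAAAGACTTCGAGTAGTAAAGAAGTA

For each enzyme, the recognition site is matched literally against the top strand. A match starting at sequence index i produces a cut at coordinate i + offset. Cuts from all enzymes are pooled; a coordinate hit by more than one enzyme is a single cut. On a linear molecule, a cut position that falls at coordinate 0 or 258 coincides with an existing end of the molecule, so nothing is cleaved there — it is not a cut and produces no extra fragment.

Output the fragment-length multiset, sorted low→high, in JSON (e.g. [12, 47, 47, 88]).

Scan for sites:
  XjeII (CTTCGAGT, off=8): starts [70, 138, 196, 238] → cuts [78, 146, 204, 246]
  NpsI (AGTAAA, off=5): starts [34, 52, 62, 85, 102, 121, 129, 161, 184, 204, 230, 246] → cuts [39, 57, 67, 90, 107, 126, 134, 166, 189, 209, 235, 251]
  TgoV (CTACGA, off=5): starts [11, 115, 148, 173, 223] → cuts [16, 120, 153, 178, 228]
  GruIX (TTTATT, off=5): starts [3] → cuts [8]

Pooled cuts: [8, 16, 39, 57, 67, 78, 90, 107, 120, 126, 134, 146, 153, 166, 178, 189, 204, 209, 228, 235, 246, 251]

Fragment lengths:
  [0,8): 8 bp
  [8,16): 8 bp
  [16,39): 23 bp
  [39,57): 18 bp
  [57,67): 10 bp
  [67,78): 11 bp
  [78,90): 12 bp
  [90,107): 17 bp
  [107,120): 13 bp
  [120,126): 6 bp
  [126,134): 8 bp
  [134,146): 12 bp
  [146,153): 7 bp
  [153,166): 13 bp
  [166,178): 12 bp
  [178,189): 11 bp
  [189,204): 15 bp
  [204,209): 5 bp
  [209,228): 19 bp
  [228,235): 7 bp
  [235,246): 11 bp
  [246,251): 5 bp
  [251,258): 7 bp

[5,5,6,7,7,7,8,8,8,10,11,11,11,12,12,12,13,13,15,17,18,19,23]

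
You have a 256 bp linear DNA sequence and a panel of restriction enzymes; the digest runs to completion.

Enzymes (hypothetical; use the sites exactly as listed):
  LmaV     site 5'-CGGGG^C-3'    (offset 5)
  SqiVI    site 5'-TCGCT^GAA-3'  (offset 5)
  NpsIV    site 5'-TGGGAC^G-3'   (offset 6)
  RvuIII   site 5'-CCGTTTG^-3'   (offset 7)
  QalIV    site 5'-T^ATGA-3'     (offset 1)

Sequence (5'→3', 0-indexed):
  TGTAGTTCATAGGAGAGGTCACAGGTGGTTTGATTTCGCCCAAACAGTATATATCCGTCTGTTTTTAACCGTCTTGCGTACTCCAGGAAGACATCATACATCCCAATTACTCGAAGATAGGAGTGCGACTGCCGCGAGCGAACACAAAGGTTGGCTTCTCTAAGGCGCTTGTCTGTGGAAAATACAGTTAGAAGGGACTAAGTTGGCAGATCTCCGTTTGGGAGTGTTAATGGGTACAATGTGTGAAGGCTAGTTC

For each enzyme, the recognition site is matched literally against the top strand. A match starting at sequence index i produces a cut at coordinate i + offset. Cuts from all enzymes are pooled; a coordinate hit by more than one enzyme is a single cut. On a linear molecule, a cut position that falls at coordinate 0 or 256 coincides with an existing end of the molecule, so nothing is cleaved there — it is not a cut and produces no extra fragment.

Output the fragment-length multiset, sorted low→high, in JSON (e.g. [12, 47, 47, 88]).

[36,220]

Site scan:
  LmaV (CGGGGC, off=5): no sites
  SqiVI (TCGCTGAA, off=5): no sites
  NpsIV (TGGGACG, off=6): no sites
  RvuIII CCGTTTG/7: at [213] ⇒ [220]
  QalIV (TATGA, off=1): no sites

Pooled cuts: [220]

Fragment lengths:
  [0,220): 220 bp
  [220,256): 36 bp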